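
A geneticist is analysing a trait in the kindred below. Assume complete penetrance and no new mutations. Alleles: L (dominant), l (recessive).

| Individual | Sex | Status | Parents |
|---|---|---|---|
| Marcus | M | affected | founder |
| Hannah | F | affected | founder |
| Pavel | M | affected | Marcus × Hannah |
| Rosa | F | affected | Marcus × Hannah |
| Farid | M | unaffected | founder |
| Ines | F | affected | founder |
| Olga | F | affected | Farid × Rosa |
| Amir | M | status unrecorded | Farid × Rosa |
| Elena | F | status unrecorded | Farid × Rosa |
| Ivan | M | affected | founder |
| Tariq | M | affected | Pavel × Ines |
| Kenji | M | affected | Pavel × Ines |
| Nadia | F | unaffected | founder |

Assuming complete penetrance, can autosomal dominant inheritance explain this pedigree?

Yes

A consistent assignment under autosomal dominant exists: Marcus LL, Hannah LL, Pavel LL, Rosa LL, Farid ll, Ines LL, Olga Ll, Amir Ll, Elena Ll, Ivan LL, Tariq LL, Kenji LL, Nadia ll.
In this assignment every recorded phenotype matches its genotype and every non-founder's genotype is obtainable from its parents' genotypes, so the pedigree is consistent.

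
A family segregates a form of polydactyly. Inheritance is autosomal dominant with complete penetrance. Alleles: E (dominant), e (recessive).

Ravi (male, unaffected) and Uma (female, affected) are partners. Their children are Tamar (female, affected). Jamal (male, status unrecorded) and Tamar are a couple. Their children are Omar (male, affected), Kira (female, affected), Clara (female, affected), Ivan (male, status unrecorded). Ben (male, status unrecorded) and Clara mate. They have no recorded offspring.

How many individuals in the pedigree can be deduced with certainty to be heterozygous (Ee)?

1

Obligate heterozygotes: Tamar is affected so carries E and received e from Ravi (ee), so Tamar is Ee.
Every other individual is either homozygous by phenotype or has at least one consistent homozygous assignment, so the count is 1.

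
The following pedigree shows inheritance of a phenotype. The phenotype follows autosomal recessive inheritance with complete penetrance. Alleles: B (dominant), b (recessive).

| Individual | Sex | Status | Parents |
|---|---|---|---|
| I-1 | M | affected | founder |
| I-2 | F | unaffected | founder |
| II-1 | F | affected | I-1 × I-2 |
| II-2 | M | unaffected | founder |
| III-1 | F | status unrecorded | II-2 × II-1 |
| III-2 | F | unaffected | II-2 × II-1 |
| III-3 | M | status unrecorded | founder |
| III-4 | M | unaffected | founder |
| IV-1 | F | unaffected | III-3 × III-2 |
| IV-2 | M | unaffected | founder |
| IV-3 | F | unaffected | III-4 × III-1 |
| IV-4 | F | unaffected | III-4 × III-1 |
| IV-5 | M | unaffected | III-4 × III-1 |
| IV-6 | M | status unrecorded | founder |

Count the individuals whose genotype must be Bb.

2

Obligate heterozygotes: I-2 is unaffected so carries B and passed b to II-1 (bb), so I-2 is Bb; III-2 is unaffected so carries B and received b from II-1 (bb), so III-2 is Bb.
Every other individual is either homozygous by phenotype or has at least one consistent homozygous assignment, so the count is 2.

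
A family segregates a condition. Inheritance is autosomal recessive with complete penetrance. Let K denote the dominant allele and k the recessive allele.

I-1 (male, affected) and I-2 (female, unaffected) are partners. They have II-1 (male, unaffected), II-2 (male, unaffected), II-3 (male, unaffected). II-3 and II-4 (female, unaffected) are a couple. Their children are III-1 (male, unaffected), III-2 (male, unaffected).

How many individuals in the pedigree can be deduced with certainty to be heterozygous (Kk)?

3

Obligate heterozygotes: II-1 is unaffected so carries K and received k from I-1 (kk), so II-1 is Kk; II-2 is unaffected so carries K and received k from I-1 (kk), so II-2 is Kk; II-3 is unaffected so carries K and received k from I-1 (kk), so II-3 is Kk.
Every other individual is either homozygous by phenotype or has at least one consistent homozygous assignment, so the count is 3.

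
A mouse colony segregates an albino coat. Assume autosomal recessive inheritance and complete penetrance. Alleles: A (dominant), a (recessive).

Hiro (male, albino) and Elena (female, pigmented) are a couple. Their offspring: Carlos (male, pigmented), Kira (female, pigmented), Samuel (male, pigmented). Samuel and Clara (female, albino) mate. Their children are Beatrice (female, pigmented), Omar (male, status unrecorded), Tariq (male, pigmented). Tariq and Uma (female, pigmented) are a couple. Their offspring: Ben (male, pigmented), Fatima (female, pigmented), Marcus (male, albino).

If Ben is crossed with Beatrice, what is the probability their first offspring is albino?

1/6

Tariq is pigmented so carries A and received a from Clara (aa), so Tariq is Aa.
Uma is pigmented so carries A and passed a to Marcus (aa), so Uma is Aa.
Ben is a pigmented offspring of Tariq (Aa) × Uma (Aa), whose cross gives 1/4 AA : 1/2 Aa : 1/4 aa; conditioning on being pigmented, Ben is AA with probability 1/3, Aa with probability 2/3.
Beatrice is pigmented so carries A and received a from Clara (aa), so Beatrice is Aa.
Summing over parental genotype combinations, P(offspring is albino) = 2/3·1/4 = 1/6.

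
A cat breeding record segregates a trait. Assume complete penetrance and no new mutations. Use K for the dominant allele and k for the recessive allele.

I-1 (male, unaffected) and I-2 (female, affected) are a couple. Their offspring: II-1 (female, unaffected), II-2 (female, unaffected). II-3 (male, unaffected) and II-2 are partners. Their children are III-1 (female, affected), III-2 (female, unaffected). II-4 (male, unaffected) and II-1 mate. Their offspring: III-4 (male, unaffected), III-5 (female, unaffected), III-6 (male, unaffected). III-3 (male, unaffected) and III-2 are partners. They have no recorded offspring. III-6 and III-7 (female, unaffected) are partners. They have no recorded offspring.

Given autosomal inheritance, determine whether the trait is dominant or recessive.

recessive

II-3 and II-2 are both unaffected yet have an affected child III-1. Under dominance, an affected child requires at least one affected parent, so the trait cannot be dominant.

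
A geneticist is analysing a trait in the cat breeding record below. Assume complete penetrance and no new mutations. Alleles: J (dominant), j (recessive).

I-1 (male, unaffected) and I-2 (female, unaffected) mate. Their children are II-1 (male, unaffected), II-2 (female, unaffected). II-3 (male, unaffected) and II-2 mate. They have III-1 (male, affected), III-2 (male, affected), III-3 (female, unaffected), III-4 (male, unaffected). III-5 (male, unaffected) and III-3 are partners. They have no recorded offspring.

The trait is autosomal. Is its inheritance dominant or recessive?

II-3 and II-2 are both unaffected yet have an affected child III-1. Under dominance, an affected child requires at least one affected parent, so the trait cannot be dominant.

recessive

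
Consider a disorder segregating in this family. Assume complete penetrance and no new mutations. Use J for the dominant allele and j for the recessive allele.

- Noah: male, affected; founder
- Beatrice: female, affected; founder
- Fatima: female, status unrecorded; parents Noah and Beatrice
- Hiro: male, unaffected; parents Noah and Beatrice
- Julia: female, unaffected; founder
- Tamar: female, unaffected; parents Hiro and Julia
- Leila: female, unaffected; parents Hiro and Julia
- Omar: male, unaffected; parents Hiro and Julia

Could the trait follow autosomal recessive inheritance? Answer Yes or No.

No

Under autosomal recessive, Hiro (unaffected, male) cannot arise from Noah (affected) × Beatrice (affected).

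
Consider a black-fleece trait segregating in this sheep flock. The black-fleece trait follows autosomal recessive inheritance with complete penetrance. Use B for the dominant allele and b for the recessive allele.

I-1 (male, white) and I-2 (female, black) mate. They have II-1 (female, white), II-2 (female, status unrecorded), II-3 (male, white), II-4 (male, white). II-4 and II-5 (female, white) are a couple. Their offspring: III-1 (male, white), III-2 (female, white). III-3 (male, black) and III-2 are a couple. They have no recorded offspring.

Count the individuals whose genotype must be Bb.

3

Obligate heterozygotes: II-1 is white so carries B and received b from I-2 (bb), so II-1 is Bb; II-3 is white so carries B and received b from I-2 (bb), so II-3 is Bb; II-4 is white so carries B and received b from I-2 (bb), so II-4 is Bb.
Every other individual is either homozygous by phenotype or has at least one consistent homozygous assignment, so the count is 3.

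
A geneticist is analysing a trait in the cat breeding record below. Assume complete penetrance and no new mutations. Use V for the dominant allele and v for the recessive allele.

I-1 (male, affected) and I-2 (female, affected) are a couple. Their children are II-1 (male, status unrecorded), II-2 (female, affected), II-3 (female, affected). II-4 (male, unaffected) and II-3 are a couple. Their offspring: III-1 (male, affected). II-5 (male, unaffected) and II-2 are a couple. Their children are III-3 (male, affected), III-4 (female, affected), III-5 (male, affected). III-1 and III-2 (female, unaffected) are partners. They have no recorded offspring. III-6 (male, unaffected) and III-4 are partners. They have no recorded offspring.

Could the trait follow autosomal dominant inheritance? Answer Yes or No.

A consistent assignment under autosomal dominant exists: I-1 VV, I-2 VV, II-1 VV, II-2 VV, II-3 VV, II-4 vv, II-5 vv, III-1 Vv, III-2 vv, III-3 Vv, III-4 Vv, III-5 Vv, III-6 vv.
In this assignment every recorded phenotype matches its genotype and every non-founder's genotype is obtainable from its parents' genotypes, so the pedigree is consistent.

Yes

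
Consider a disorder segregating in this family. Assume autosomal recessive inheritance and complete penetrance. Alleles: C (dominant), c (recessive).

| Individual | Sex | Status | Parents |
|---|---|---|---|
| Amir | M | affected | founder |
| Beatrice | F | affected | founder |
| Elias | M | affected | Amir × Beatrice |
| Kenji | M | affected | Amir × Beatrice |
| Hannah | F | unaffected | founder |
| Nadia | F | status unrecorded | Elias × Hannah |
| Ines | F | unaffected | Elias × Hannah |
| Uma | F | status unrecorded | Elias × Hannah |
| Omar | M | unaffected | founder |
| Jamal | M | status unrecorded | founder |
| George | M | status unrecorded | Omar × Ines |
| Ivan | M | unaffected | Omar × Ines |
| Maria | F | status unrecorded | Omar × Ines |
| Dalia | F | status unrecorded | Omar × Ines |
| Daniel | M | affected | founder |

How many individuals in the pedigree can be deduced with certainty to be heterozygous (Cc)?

1

Obligate heterozygotes: Ines is unaffected so carries C and received c from Elias (cc), so Ines is Cc.
Every other individual is either homozygous by phenotype or has at least one consistent homozygous assignment, so the count is 1.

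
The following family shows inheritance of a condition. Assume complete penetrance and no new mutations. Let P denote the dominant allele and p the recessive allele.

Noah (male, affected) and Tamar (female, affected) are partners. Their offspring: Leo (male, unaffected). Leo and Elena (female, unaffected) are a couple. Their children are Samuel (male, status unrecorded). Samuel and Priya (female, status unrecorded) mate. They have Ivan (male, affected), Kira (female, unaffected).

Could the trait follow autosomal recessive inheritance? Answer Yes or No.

No

Under autosomal recessive, Leo (unaffected, male) cannot arise from Noah (affected) × Tamar (affected).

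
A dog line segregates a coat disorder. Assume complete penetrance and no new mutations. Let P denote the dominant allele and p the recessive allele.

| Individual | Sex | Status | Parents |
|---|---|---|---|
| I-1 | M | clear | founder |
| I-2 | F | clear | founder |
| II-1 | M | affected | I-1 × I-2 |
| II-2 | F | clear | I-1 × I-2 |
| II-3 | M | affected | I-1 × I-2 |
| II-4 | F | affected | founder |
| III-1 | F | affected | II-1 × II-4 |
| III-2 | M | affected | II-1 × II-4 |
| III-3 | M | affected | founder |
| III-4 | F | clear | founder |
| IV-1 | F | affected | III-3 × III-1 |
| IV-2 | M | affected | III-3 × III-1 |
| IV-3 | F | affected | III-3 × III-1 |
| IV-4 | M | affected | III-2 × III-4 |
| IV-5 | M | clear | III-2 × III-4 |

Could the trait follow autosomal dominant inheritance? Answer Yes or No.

Under autosomal dominant, II-1 (affected, male) cannot arise from I-1 (clear) × I-2 (clear).

No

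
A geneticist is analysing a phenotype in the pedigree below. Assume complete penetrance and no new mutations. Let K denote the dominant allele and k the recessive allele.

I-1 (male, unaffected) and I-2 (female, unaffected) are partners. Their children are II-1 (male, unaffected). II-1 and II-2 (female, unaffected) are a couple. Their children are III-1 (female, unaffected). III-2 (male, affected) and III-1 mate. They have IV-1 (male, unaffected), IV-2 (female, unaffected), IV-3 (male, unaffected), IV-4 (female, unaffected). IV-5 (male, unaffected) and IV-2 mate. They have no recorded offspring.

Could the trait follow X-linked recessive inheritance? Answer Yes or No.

A consistent assignment under X-linked recessive exists: I-1 X^K Y, I-2 X^K X^K, II-1 X^K Y, II-2 X^K X^K, III-1 X^K X^K, III-2 X^k Y, IV-1 X^K Y, IV-2 X^K X^k, IV-3 X^K Y, IV-4 X^K X^k, IV-5 X^K Y.
In this assignment every recorded phenotype matches its genotype and every non-founder's genotype is obtainable from its parents' genotypes, so the pedigree is consistent.

Yes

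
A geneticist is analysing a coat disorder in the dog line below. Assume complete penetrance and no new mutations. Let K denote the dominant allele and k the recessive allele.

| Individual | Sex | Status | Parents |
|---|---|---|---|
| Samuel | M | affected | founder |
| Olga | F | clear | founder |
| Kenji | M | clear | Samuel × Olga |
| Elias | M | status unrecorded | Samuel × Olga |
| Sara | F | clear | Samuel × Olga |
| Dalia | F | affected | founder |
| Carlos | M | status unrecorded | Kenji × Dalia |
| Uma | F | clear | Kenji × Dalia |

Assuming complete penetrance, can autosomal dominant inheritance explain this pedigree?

A consistent assignment under autosomal dominant exists: Samuel Kk, Olga kk, Kenji kk, Elias Kk, Sara kk, Dalia Kk, Carlos Kk, Uma kk.
In this assignment every recorded phenotype matches its genotype and every non-founder's genotype is obtainable from its parents' genotypes, so the pedigree is consistent.

Yes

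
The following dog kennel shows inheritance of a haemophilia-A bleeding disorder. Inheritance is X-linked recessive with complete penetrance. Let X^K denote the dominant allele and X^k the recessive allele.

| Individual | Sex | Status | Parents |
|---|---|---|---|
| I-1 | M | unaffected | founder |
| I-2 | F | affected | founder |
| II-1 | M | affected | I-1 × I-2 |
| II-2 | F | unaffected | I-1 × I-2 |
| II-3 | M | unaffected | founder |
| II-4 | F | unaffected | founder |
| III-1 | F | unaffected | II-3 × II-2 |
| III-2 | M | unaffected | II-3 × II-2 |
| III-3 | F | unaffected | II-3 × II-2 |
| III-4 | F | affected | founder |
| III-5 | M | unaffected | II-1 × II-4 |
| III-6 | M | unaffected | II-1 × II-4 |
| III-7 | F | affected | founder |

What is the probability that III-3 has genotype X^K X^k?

1/2

II-3 is unaffected, so II-3 is X^K Y.
II-2 is unaffected so carries K and received k from I-2 (X^k X^k), so II-2 is X^K X^k.
Their cross gives offspring ratios 1/2 X^K X^K : 1/2 X^K X^k. Conditioning on III-3 being unaffected, P(X^K X^k) = 1/2 / 1 = 1/2.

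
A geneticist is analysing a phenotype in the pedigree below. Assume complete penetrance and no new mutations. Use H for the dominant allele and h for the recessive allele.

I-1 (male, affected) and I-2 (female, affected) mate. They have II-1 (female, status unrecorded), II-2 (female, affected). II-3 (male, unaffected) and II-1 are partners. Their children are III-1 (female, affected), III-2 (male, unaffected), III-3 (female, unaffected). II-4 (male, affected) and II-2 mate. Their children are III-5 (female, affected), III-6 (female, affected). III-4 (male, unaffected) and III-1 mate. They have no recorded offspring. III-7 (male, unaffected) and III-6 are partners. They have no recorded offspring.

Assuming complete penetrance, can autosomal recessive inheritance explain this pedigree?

A consistent assignment under autosomal recessive exists: I-1 hh, I-2 hh, II-1 hh, II-2 hh, II-3 Hh, II-4 hh, III-1 hh, III-2 Hh, III-3 Hh, III-4 HH, III-5 hh, III-6 hh, III-7 HH.
In this assignment every recorded phenotype matches its genotype and every non-founder's genotype is obtainable from its parents' genotypes, so the pedigree is consistent.

Yes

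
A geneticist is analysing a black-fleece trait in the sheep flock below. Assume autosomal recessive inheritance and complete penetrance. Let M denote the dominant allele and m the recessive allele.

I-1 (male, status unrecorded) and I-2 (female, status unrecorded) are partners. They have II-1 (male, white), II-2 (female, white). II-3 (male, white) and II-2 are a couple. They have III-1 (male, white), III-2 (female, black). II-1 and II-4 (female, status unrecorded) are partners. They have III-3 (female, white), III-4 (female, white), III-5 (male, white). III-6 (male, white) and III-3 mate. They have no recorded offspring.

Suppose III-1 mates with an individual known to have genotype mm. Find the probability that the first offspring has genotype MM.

0

II-3 is white so carries M and passed m to III-2 (mm), so II-3 is Mm.
II-2 is white so carries M and passed m to III-2 (mm), so II-2 is Mm.
III-1 is a white offspring of II-3 (Mm) × II-2 (Mm), whose cross gives 1/4 MM : 1/2 Mm : 1/4 mm; conditioning on being white, III-1 is MM with probability 1/3, Mm with probability 2/3.
Summing over parental genotype combinations, P(offspring has genotype MM) = 0 = 0.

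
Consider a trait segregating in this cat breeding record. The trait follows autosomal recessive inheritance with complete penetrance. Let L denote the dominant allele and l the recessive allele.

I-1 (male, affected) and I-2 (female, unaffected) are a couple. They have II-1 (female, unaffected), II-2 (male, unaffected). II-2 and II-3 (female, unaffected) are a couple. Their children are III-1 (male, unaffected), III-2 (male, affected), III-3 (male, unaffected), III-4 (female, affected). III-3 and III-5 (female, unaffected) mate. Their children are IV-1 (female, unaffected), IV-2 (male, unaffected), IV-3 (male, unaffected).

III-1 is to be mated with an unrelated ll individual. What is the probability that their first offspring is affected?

II-2 is unaffected so carries L and received l from I-1 (ll), so II-2 is Ll.
II-3 is unaffected so carries L and passed l to III-2 (ll), so II-3 is Ll.
III-1 is an unaffected offspring of II-2 (Ll) × II-3 (Ll), whose cross gives 1/4 LL : 1/2 Ll : 1/4 ll; conditioning on being unaffected, III-1 is LL with probability 1/3, Ll with probability 2/3.
Summing over parental genotype combinations, P(offspring is affected) = 2/3·1/2 = 1/3.

1/3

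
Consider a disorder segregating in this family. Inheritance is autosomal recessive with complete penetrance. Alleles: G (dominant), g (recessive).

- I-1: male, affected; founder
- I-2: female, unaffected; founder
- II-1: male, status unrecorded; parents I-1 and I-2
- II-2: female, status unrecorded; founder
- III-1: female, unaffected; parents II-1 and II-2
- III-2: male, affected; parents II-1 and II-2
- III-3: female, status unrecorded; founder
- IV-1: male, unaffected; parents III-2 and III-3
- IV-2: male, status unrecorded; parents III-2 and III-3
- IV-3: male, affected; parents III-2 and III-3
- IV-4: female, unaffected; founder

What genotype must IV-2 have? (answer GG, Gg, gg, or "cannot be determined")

cannot be determined

IV-2's phenotype is unrecorded, and no parent or child forces a single allele at both positions; consistent genotype assignments exist with IV-2 as Gg or gg.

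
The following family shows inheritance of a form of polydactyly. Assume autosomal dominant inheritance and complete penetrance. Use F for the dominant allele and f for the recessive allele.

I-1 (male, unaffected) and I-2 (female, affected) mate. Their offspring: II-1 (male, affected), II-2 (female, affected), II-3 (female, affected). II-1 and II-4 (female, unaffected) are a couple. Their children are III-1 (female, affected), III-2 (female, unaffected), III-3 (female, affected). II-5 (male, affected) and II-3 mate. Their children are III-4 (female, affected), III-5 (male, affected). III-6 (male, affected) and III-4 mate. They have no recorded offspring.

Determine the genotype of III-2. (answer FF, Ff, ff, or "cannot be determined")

ff

III-2 is unaffected, so III-2 is ff.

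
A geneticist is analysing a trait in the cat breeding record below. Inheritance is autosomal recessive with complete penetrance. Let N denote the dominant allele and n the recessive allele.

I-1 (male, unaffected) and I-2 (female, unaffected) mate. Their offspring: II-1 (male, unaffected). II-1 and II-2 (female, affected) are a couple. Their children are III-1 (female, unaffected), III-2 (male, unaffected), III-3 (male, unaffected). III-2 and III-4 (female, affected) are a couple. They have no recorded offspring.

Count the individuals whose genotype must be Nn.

3

Obligate heterozygotes: III-1 is unaffected so carries N and received n from II-2 (nn), so III-1 is Nn; III-2 is unaffected so carries N and received n from II-2 (nn), so III-2 is Nn; III-3 is unaffected so carries N and received n from II-2 (nn), so III-3 is Nn.
Every other individual is either homozygous by phenotype or has at least one consistent homozygous assignment, so the count is 3.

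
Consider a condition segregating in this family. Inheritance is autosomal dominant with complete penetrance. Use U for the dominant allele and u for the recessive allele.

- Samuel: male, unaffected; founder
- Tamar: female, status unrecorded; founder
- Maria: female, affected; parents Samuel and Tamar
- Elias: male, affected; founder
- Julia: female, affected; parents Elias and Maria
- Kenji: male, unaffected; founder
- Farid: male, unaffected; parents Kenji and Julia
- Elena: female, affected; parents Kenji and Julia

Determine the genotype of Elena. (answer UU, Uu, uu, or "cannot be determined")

From phenotype alone, Elena is UU or Uu.
Elena is affected so carries U and received u from Kenji (uu), so Elena is Uu.

Uu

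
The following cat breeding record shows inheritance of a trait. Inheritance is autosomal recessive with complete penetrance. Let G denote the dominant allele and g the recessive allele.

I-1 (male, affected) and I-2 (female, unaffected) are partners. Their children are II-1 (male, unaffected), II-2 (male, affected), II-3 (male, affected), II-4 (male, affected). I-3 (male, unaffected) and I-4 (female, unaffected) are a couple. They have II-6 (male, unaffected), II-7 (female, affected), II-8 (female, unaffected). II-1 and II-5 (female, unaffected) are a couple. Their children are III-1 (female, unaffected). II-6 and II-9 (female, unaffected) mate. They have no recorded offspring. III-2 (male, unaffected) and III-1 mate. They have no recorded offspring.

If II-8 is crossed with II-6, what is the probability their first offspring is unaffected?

8/9

I-3 is unaffected so carries G and passed g to II-7 (gg), so I-3 is Gg.
I-4 is unaffected so carries G and passed g to II-7 (gg), so I-4 is Gg.
II-8 is an unaffected offspring of I-3 (Gg) × I-4 (Gg), whose cross gives 1/4 GG : 1/2 Gg : 1/4 gg; conditioning on being unaffected, II-8 is GG with probability 1/3, Gg with probability 2/3.
II-6 is an unaffected offspring of I-3 (Gg) × I-4 (Gg), whose cross gives 1/4 GG : 1/2 Gg : 1/4 gg; conditioning on being unaffected, II-6 is GG with probability 1/3, Gg with probability 2/3.
Summing over parental genotype combinations, P(offspring is unaffected) = 1/9·1 + 2/9·1 + 2/9·1 + 4/9·3/4 = 8/9.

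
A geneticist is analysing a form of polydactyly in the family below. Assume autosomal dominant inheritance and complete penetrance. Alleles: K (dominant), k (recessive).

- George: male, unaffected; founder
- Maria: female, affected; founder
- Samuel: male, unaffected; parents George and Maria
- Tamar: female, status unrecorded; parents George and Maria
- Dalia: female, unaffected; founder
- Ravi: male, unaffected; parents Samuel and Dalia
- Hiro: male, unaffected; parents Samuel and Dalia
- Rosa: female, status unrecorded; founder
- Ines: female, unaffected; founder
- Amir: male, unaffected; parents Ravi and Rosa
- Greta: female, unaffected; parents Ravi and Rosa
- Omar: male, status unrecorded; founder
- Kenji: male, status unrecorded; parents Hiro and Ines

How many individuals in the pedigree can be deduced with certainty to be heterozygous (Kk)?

1

Obligate heterozygotes: Maria is affected so carries K and passed k to Samuel (kk), so Maria is Kk.
Every other individual is either homozygous by phenotype or has at least one consistent homozygous assignment, so the count is 1.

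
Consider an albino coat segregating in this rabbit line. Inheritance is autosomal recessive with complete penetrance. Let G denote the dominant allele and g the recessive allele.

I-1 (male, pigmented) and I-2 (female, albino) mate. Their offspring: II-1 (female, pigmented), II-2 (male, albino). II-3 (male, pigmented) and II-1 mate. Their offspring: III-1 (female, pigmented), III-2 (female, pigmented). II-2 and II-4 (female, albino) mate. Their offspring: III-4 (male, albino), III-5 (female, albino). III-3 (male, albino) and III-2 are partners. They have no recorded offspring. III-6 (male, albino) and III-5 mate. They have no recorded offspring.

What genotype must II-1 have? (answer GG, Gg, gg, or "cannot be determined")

From phenotype alone, II-1 is GG or Gg.
II-1 is pigmented so carries G and received g from I-2 (gg), so II-1 is Gg.

Gg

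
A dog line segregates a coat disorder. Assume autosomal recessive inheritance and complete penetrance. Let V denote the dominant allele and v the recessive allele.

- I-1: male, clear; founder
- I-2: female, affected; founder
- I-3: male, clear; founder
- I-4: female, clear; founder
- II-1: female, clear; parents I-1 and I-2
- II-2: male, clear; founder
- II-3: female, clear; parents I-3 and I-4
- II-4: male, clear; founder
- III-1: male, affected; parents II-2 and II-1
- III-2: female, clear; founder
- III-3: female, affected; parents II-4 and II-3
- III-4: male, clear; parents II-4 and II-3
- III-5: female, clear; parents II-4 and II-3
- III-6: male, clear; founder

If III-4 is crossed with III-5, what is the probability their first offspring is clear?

II-4 is clear so carries V and passed v to III-3 (vv), so II-4 is Vv.
II-3 is clear so carries V and passed v to III-3 (vv), so II-3 is Vv.
III-4 is a clear offspring of II-4 (Vv) × II-3 (Vv), whose cross gives 1/4 VV : 1/2 Vv : 1/4 vv; conditioning on being clear, III-4 is VV with probability 1/3, Vv with probability 2/3.
III-5 is a clear offspring of II-4 (Vv) × II-3 (Vv), whose cross gives 1/4 VV : 1/2 Vv : 1/4 vv; conditioning on being clear, III-5 is VV with probability 1/3, Vv with probability 2/3.
Summing over parental genotype combinations, P(offspring is clear) = 1/9·1 + 2/9·1 + 2/9·1 + 4/9·3/4 = 8/9.

8/9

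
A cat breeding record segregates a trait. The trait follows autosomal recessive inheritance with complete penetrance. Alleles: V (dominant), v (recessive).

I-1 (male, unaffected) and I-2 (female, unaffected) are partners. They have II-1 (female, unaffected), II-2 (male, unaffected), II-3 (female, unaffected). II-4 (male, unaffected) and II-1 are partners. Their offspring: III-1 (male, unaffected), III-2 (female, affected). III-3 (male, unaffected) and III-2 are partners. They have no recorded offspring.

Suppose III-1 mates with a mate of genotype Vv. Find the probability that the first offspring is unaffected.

5/6

II-4 is unaffected so carries V and passed v to III-2 (vv), so II-4 is Vv.
II-1 is unaffected so carries V and passed v to III-2 (vv), so II-1 is Vv.
III-1 is an unaffected offspring of II-4 (Vv) × II-1 (Vv), whose cross gives 1/4 VV : 1/2 Vv : 1/4 vv; conditioning on being unaffected, III-1 is VV with probability 1/3, Vv with probability 2/3.
Summing over parental genotype combinations, P(offspring is unaffected) = 1/3·1 + 2/3·3/4 = 5/6.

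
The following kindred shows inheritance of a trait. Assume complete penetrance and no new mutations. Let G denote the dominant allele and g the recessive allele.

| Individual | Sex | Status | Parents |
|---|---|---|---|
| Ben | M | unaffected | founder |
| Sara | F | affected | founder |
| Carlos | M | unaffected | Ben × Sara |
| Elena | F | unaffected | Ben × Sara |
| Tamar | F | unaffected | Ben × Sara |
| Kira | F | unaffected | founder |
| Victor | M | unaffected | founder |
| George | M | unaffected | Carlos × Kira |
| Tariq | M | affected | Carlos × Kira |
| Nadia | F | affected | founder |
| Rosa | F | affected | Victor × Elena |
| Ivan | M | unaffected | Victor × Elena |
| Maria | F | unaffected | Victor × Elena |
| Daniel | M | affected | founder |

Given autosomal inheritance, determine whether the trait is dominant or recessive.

recessive

Carlos and Kira are both unaffected yet have an affected child Tariq. Under dominance, an affected child requires at least one affected parent, so the trait cannot be dominant.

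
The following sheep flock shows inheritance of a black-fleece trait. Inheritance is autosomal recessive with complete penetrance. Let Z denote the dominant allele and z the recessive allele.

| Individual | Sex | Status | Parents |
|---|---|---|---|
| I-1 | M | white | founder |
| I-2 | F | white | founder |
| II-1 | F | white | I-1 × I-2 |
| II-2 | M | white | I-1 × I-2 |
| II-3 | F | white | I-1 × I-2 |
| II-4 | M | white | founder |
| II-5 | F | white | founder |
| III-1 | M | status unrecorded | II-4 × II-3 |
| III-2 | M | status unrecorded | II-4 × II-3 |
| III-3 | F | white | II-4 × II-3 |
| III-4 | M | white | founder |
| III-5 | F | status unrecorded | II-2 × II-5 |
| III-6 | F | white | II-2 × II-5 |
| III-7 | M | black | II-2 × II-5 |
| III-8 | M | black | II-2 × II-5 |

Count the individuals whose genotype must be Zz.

Obligate heterozygotes: II-2 is white so carries Z and passed z to III-7 (zz), so II-2 is Zz; II-5 is white so carries Z and passed z to III-7 (zz), so II-5 is Zz.
Every other individual is either homozygous by phenotype or has at least one consistent homozygous assignment, so the count is 2.

2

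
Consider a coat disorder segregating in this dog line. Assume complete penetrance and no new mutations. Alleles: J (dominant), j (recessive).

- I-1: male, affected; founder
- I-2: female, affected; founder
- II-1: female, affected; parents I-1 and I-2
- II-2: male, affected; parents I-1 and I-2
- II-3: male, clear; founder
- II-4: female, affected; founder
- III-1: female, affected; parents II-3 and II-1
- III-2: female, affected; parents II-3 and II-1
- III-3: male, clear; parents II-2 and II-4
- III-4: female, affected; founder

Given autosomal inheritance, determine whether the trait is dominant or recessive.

dominant

II-2 and II-4 are both affected yet have a clear child III-3. Under a recessive model two affected parents are homozygous and every child would be affected, so the trait cannot be recessive.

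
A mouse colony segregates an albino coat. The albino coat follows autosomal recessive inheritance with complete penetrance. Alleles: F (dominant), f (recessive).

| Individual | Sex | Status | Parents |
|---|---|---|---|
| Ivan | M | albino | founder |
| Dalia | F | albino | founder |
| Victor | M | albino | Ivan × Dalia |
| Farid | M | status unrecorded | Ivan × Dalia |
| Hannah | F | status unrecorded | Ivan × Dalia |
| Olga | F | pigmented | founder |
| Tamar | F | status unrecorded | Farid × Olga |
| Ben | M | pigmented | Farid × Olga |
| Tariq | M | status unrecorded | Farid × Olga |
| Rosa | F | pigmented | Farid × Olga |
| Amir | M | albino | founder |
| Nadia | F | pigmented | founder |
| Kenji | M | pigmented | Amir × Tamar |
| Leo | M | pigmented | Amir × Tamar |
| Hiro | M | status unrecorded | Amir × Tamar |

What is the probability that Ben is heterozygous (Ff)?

1

Ben is pigmented so carries F and received f from Farid (ff), so Ben is Ff, giving P(Ff) = 1.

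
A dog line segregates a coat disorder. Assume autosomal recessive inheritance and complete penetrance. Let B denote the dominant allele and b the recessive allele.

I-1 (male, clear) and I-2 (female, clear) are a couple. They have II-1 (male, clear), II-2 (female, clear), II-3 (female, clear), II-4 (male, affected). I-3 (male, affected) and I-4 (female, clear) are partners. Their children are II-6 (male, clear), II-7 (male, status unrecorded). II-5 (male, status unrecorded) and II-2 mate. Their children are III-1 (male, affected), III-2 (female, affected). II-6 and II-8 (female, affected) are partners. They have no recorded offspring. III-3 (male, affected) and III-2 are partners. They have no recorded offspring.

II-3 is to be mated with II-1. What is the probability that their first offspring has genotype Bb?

4/9

I-1 is clear so carries B and passed b to II-4 (bb), so I-1 is Bb.
I-2 is clear so carries B and passed b to II-4 (bb), so I-2 is Bb.
II-3 is a clear offspring of I-1 (Bb) × I-2 (Bb), whose cross gives 1/4 BB : 1/2 Bb : 1/4 bb; conditioning on being clear, II-3 is BB with probability 1/3, Bb with probability 2/3.
II-1 is a clear offspring of I-1 (Bb) × I-2 (Bb), whose cross gives 1/4 BB : 1/2 Bb : 1/4 bb; conditioning on being clear, II-1 is BB with probability 1/3, Bb with probability 2/3.
Summing over parental genotype combinations, P(offspring has genotype Bb) = 2/9·1/2 + 2/9·1/2 + 4/9·1/2 = 4/9.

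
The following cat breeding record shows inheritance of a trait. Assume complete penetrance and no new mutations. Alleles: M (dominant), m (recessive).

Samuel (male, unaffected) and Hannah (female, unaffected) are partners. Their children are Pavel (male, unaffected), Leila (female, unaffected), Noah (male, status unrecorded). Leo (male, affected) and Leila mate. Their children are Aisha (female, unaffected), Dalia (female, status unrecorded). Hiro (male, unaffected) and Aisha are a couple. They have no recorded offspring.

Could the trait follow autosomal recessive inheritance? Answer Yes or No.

A consistent assignment under autosomal recessive exists: Samuel MM, Hannah MM, Pavel MM, Leila MM, Noah MM, Leo mm, Aisha Mm, Dalia Mm, Hiro MM.
In this assignment every recorded phenotype matches its genotype and every non-founder's genotype is obtainable from its parents' genotypes, so the pedigree is consistent.

Yes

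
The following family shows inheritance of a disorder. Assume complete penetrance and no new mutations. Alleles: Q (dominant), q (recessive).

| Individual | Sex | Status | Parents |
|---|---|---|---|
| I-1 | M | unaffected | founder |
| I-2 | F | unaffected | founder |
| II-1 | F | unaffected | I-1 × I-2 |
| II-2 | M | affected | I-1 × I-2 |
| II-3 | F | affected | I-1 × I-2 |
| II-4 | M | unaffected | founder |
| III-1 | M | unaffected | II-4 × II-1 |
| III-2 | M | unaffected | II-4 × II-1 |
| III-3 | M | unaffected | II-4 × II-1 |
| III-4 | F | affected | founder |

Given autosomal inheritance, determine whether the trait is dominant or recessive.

recessive

I-1 and I-2 are both unaffected yet have an affected child II-2. Under dominance, an affected child requires at least one affected parent, so the trait cannot be dominant.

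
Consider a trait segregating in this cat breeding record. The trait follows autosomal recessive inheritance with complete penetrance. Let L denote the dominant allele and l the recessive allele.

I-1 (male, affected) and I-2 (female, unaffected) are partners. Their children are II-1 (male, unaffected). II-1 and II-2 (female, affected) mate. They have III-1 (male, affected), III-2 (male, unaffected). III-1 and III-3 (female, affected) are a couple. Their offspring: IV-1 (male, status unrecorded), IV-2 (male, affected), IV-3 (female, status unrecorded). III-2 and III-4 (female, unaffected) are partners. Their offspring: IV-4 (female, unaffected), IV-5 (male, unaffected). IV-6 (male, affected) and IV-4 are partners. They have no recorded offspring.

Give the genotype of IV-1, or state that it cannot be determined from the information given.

From phenotype alone, IV-1 is LL or Ll or ll.
IV-1 received l from III-1 (ll) and received l from III-3 (ll), so IV-1 is ll.

ll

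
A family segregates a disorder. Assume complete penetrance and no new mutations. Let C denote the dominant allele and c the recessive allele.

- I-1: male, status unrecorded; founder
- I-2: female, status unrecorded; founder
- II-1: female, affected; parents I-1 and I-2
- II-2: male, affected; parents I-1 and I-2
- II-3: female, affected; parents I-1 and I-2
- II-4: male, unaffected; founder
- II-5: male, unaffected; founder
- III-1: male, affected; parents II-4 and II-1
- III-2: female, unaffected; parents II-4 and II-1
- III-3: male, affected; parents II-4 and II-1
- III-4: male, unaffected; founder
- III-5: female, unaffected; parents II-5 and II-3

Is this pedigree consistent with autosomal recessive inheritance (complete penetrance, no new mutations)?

A consistent assignment under autosomal recessive exists: I-1 Cc, I-2 Cc, II-1 cc, II-2 cc, II-3 cc, II-4 Cc, II-5 CC, III-1 cc, III-2 Cc, III-3 cc, III-4 CC, III-5 Cc.
In this assignment every recorded phenotype matches its genotype and every non-founder's genotype is obtainable from its parents' genotypes, so the pedigree is consistent.

Yes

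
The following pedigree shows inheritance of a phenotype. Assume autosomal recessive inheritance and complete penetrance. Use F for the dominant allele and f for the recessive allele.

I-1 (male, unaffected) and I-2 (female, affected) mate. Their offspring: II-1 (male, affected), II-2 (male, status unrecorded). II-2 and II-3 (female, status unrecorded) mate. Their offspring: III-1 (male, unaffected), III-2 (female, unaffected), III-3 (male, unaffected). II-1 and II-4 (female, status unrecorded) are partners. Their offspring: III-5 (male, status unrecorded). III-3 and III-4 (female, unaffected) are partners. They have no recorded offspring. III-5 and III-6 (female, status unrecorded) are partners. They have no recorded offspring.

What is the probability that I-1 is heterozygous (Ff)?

I-1 is unaffected so carries F and passed f to II-1 (ff), so I-1 is Ff, giving P(Ff) = 1.

1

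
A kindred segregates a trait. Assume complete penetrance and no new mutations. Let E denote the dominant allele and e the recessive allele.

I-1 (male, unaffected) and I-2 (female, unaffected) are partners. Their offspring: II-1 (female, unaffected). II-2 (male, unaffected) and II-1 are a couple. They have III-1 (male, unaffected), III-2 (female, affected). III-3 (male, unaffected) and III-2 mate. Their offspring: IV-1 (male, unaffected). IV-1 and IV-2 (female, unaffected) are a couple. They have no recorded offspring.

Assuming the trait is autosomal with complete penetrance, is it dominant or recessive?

II-2 and II-1 are both unaffected yet have an affected child III-2. Under dominance, an affected child requires at least one affected parent, so the trait cannot be dominant.

recessive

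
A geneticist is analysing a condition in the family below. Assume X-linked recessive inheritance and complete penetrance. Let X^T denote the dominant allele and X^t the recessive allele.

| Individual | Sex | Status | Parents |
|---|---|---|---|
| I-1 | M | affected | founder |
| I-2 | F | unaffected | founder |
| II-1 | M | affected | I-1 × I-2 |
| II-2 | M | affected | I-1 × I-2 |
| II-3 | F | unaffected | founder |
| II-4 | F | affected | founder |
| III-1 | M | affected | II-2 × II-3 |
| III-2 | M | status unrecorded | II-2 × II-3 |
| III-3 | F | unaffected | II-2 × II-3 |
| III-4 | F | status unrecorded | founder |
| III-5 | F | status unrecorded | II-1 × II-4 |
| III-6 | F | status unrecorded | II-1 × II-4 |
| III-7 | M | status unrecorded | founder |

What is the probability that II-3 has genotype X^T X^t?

II-3 is unaffected so carries T and passed t to III-1 (X^t Y), so II-3 is X^T X^t, giving P(X^T X^t) = 1.

1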